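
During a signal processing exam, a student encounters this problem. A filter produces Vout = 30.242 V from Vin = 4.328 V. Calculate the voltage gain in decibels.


Voltage gain in dB:
G = 20 * log10(Vout / Vin)
  = 20 * log10(30.242 / 4.328)
  = 20 * log10(6.987523)
  = 20 * 0.844323
  = 16.89 dB

16.89 dB


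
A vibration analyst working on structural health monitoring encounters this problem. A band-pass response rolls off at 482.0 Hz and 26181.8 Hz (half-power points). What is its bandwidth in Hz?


Bandwidth is the difference of -3dB frequencies:
BW = f_high - f_low
   = 26181.8 - 482.0
   = 25699.8 Hz

25699.8 Hz


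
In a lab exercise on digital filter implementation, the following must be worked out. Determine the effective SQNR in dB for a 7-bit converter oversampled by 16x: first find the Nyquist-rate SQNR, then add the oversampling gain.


Step 1 — baseline SQNR at Nyquist:
SQNR_base = 6.02*N + 1.76
          = 6.02*7 + 1.76
          = 43.9 dB

Step 2 — oversampling processing gain:
G = 10*log10(OSR) = 10*log10(16) = 12.04 dB

Step 3 — total:
SQNR_total = 43.9 + 12.04 = 55.94 dB

Base SQNR = 43.9 dB; oversampled SQNR = 55.94 dB


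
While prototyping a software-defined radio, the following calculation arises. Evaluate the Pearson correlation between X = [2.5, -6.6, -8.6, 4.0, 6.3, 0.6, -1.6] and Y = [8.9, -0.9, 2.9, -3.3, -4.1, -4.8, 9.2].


Pearson correlation coefficient (population):
r = cov(X,Y) / (std(X) * std(Y))
Mean X = -0.4857, Mean Y = 1.1286
Cov(X,Y) = -7.077551
Std(X) = 5.081178, Std(Y) = 5.540684
r = -0.2514

-0.2514


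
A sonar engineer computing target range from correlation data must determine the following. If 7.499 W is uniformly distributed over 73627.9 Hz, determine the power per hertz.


Power spectral density:
PSD = P / BW
    = 7.499 / 73627.9
    = 0.00010185 W/Hz

0.00010185 W/Hz


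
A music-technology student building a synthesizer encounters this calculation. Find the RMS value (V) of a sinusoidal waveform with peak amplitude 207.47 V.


RMS voltage for a sinusoidal waveform:
V_rms = V_peak / sqrt(2)
      = 207.47 / 1.414214
      = 146.703 V

146.703 V


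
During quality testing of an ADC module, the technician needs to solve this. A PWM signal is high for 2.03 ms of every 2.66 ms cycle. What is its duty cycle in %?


Duty cycle as a percentage:
DC = (t_on / T) * 100
   = (2.03 / 2.66) * 100
   = 0.763158 * 100
   = 76.32 %

76.32 %


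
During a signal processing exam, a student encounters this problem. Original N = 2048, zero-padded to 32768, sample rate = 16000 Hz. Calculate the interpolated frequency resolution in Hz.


Frequency resolution after zero-padding:
N_padded = 2048 * 16 = 32768
df = fs / N_padded
   = 16000 / 32768
   = 0.4883 Hz

0.4883 Hz


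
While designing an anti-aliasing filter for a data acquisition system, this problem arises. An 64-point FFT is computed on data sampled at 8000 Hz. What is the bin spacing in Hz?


DFT frequency resolution:
df = fs / N
   = 8000 / 64
   = 125.0 Hz

125.0 Hz


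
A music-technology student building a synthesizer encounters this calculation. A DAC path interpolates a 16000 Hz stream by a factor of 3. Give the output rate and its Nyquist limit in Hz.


Step 1 — output sample rate after interpolation by L:
fs_out = L * fs_in = 3 * 16000 = 48000 Hz

Step 2 — Nyquist frequency of the output stream:
f_Nyq = fs_out / 2 = 48000 / 2 = 24000.0 Hz

fs_out = 48000 Hz; f_Nyquist = 24000.0 Hz


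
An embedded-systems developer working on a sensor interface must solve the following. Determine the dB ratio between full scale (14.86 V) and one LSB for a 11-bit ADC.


Dynamic range from full-scale to LSB:
V_min = V_max / 2^bits = 14.86 / 2^11
DR = 20 * log10(V_max / V_min)
   = 20 * log10(2^11)
   = 20 * 11 * log10(2)
   = 66.23 dB

66.23 dB


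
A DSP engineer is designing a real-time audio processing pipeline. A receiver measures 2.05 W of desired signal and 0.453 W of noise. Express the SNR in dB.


SNR in decibels:
SNR = 10 * log10(Ps / Pn)
    = 10 * log10(2.05 / 0.453)
    = 10 * log10(4.5254)
    = 10 * 0.6557
    = 6.56 dB

6.56 dB


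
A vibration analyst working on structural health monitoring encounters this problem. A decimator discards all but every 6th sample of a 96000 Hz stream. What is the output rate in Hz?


Decimation reduces the sample rate:
fs_out = fs_in / M
       = 96000 / 6
       = 16000.0 Hz

16000.0 Hz


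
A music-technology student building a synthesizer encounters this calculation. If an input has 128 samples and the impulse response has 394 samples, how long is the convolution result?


Linear convolution output length:
L = N + M - 1
  = 128 + 394 - 1
  = 521 samples

521


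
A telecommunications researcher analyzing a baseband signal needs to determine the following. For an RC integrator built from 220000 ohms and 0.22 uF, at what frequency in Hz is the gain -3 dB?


Cutoff frequency of a first-order RC filter:
fc = 1 / (2 * pi * R * C)
C = 0.22 uF = 2.2e-07 F
fc = 1 / (2 * pi * 220000 * 2.2e-07)
   = 1 / 0.30410616886749
   = 3.288325 Hz

3.288325 Hz


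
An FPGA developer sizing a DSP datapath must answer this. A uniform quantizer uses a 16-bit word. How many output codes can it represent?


Number of quantization levels = 2^N
= 2^16
= 65536

65536


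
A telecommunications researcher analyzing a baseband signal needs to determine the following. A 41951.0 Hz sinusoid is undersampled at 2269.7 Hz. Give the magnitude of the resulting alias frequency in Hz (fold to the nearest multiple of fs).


Compute the nearest integer multiple of fs to the signal:
n = round(41951.0 / 2269.7) = 18
f_alias = |41951.0 - 18 * 2269.7|
        = |41951.0 - 40854.6|
        = 1096.4 Hz

1096.4


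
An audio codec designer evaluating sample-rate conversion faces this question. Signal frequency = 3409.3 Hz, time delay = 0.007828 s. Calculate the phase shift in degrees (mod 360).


Phase shift from frequency and time delay:
phi = 360 * f * t_delay
    = 360 * 3409.3 * 0.007828
    = 9607.68 degrees
    mod 360 = 247.68 degrees

247.68 degrees


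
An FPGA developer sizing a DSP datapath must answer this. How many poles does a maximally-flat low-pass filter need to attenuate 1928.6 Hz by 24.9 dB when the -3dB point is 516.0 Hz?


Butterworth filter order formula:
n = log10(10^(A/10) - 1) / (2 * log10(f_stop/f_pass))
10^(24.9/10) - 1 = 308.0295
f_stop/f_pass = 1928.6 / 516.0 = 3.7376
n = 2.1731 -> ceil = 3

3


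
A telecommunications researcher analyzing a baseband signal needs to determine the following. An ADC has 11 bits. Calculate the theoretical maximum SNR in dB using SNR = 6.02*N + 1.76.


Theoretical SNR for a full-scale sinusoid:
SNR = 6.02 * N + 1.76
    = 6.02 * 11 + 1.76
    = 66.22 + 1.76
    = 67.98 dB

67.98 dB


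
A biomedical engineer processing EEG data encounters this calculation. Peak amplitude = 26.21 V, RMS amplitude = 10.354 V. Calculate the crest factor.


Crest factor is the ratio of peak to RMS:
CF = V_peak / V_rms
   = 26.21 / 10.354
   = 2.5314

2.5314


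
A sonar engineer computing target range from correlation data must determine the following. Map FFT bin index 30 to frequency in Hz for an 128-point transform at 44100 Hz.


Frequency of DFT bin k:
f_k = k * fs / N
    = 30 * 44100 / 128
    = 1323000 / 128
    = 10335.938 Hz

10335.938 Hz


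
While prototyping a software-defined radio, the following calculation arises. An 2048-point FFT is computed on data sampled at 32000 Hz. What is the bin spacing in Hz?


DFT frequency resolution:
df = fs / N
   = 32000 / 2048
   = 15.625 Hz

15.625 Hz


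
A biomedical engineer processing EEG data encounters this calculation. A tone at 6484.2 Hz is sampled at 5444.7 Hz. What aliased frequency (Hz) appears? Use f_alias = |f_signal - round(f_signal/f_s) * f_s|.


Compute the nearest integer multiple of fs to the signal:
n = round(6484.2 / 5444.7) = 1
f_alias = |6484.2 - 1 * 5444.7|
        = |6484.2 - 5444.7|
        = 1039.5 Hz

1039.5


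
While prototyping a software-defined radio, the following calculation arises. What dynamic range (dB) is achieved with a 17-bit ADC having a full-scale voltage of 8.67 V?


Dynamic range from full-scale to LSB:
V_min = V_max / 2^bits = 8.67 / 2^17
DR = 20 * log10(V_max / V_min)
   = 20 * log10(2^17)
   = 20 * 17 * log10(2)
   = 102.35 dB

102.35 dB


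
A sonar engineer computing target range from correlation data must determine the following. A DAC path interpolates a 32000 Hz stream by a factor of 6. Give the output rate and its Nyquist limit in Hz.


Step 1 — output sample rate after interpolation by L:
fs_out = L * fs_in = 6 * 32000 = 192000 Hz

Step 2 — Nyquist frequency of the output stream:
f_Nyq = fs_out / 2 = 192000 / 2 = 96000.0 Hz

fs_out = 192000 Hz; f_Nyquist = 96000.0 Hz


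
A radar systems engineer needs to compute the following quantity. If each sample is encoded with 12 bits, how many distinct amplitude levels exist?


Number of quantization levels = 2^N
= 2^12
= 4096

4096


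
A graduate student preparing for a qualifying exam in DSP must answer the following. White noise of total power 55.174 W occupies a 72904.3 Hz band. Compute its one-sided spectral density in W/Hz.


Power spectral density:
PSD = P / BW
    = 55.174 / 72904.3
    = 0.0007568 W/Hz

0.0007568 W/Hz


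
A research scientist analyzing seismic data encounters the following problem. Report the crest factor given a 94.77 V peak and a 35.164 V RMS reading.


Crest factor is the ratio of peak to RMS:
CF = V_peak / V_rms
   = 94.77 / 35.164
   = 2.6951

2.6951


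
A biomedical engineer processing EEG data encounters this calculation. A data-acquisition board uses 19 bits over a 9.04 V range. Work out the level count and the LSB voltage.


Step 1 — number of quantization levels:
L = 2^N = 2^19 = 524288

Step 2 — LSB step size:
delta = Vfs / L
      = 9.04 / 524288
      = 1.724e-05 V

Levels = 524288; step size = 1.724e-05 V


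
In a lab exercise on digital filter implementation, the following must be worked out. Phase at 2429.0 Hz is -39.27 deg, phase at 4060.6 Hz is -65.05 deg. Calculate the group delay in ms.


Group delay from phase difference:
tau = -d(phi)/d(omega)
d(phi) = -25.78 deg = -0.449946 rad
d(omega) = 2*pi*(4060.6 - 2429.0) = 10251.6451 rad/s
tau = -(-0.449946) / 10251.6451
    = 0.0439 ms

0.0439 ms


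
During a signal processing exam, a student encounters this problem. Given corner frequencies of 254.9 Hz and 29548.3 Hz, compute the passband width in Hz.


Bandwidth is the difference of -3dB frequencies:
BW = f_high - f_low
   = 29548.3 - 254.9
   = 29293.4 Hz

29293.4 Hz


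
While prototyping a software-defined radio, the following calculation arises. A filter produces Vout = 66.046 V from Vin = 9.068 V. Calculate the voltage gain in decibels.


Voltage gain in dB:
G = 20 * log10(Vout / Vin)
  = 20 * log10(66.046 / 9.068)
  = 20 * log10(7.283414)
  = 20 * 0.862335
  = 17.25 dB

17.25 dB


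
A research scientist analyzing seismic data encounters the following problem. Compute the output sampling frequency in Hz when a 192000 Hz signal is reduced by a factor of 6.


Decimation reduces the sample rate:
fs_out = fs_in / M
       = 192000 / 6
       = 32000.0 Hz

32000.0 Hz


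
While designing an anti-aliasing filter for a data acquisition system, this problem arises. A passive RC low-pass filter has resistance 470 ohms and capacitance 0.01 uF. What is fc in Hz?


Cutoff frequency of a first-order RC filter:
fc = 1 / (2 * pi * R * C)
C = 0.01 uF = 1e-08 F
fc = 1 / (2 * pi * 470 * 1e-08)
   = 1 / 2.9530970943744e-05
   = 33862.753849 Hz

33862.753849 Hz


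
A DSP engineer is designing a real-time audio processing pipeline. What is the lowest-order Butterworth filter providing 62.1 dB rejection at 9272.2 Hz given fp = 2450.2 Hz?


Butterworth filter order formula:
n = log10(10^(A/10) - 1) / (2 * log10(f_stop/f_pass))
10^(62.1/10) - 1 = 1621809.0974
f_stop/f_pass = 9272.2 / 2450.2 = 3.7843
n = 5.3721 -> ceil = 6

6


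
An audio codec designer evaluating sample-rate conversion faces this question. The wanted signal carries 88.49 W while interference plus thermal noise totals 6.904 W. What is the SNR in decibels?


SNR in decibels:
SNR = 10 * log10(Ps / Pn)
    = 10 * log10(88.49 / 6.904)
    = 10 * log10(12.8172)
    = 10 * 1.1078
    = 11.08 dB

11.08 dB


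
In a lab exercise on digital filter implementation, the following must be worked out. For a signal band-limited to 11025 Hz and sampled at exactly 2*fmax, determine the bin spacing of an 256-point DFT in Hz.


Step 1 — Nyquist sampling rate:
fs = 2 * fmax = 2 * 11025 = 22050 Hz

Step 2 — DFT bin spacing:
df = fs / N = 22050 / 256 = 86.1328 Hz

86.1328 Hz


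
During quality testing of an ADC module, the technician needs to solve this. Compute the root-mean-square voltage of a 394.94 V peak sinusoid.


RMS voltage for a sinusoidal waveform:
V_rms = V_peak / sqrt(2)
      = 394.94 / 1.414214
      = 279.265 V

279.265 V


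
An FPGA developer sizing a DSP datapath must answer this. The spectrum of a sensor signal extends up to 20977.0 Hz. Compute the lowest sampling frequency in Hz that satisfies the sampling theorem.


The Nyquist rate is twice the maximum frequency component.
fs_min = 2 * fmax
      = 2 * 20977.0
      = 41954.0 Hz

41954.0


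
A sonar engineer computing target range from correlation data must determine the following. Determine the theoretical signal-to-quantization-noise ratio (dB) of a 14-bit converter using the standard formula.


Theoretical SNR for a full-scale sinusoid:
SNR = 6.02 * N + 1.76
    = 6.02 * 14 + 1.76
    = 84.28 + 1.76
    = 86.04 dB

86.04 dB


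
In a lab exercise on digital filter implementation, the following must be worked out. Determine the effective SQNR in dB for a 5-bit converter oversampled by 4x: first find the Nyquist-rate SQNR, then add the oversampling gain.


Step 1 — baseline SQNR at Nyquist:
SQNR_base = 6.02*N + 1.76
          = 6.02*5 + 1.76
          = 31.86 dB

Step 2 — oversampling processing gain:
G = 10*log10(OSR) = 10*log10(4) = 6.02 dB

Step 3 — total:
SQNR_total = 31.86 + 6.02 = 37.88 dB

Base SQNR = 31.86 dB; oversampled SQNR = 37.88 dB


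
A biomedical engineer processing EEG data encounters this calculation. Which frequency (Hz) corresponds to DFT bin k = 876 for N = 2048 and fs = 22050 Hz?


Frequency of DFT bin k:
f_k = k * fs / N
    = 876 * 22050 / 2048
    = 19315800 / 2048
    = 9431.543 Hz

9431.543 Hz


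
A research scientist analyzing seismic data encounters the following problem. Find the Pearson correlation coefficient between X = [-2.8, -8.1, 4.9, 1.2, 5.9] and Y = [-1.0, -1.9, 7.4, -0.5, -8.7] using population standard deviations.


Pearson correlation coefficient (population):
r = cov(X,Y) / (std(X) * std(Y))
Mean X = 0.22, Mean Y = -0.94
Cov(X,Y) = 0.7108
Std(X) = 5.166585, Std(Y) = 5.116483
r = 0.0269

0.0269


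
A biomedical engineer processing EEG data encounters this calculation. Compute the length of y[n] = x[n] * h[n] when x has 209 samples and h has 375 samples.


Linear convolution output length:
L = N + M - 1
  = 209 + 375 - 1
  = 583 samples

583


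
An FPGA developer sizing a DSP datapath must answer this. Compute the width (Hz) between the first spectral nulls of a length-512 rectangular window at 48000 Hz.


Main lobe width for a rectangular window:
Width = 2 * fs / N
      = 2 * 48000 / 512
      = 96000 / 512
      = 187.5 Hz

187.5 Hz


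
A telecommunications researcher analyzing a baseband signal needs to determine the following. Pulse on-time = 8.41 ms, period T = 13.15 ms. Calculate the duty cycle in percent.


Duty cycle as a percentage:
DC = (t_on / T) * 100
   = (8.41 / 13.15) * 100
   = 0.639544 * 100
   = 63.95 %

63.95 %


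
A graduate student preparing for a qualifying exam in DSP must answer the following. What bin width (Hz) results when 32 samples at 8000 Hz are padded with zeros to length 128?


Frequency resolution after zero-padding:
N_padded = 32 * 4 = 128
df = fs / N_padded
   = 8000 / 128
   = 62.5 Hz

62.5 Hz


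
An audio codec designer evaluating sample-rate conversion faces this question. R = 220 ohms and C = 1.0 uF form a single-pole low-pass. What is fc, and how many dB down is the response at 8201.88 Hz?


Step 1 — cutoff frequency:
fc = 1 / (2*pi*R*C)
C = 1.0 uF = 1e-06 F
fc = 1 / (2*pi*220*1e-06)
   = 723.432 Hz

Step 2 — magnitude at f = 8201.88 Hz:
|H(f)| = 1 / sqrt(1 + (f/fc)^2)
f/fc = 8201.88 / 723.432 = 11.337458
|H| = 1 / sqrt(1 + 128.537954) = 0.0878621
|H|_dB = 20*log10(0.0878621) = -21.12 dB

fc = 723.432 Hz; |H(8201.88 Hz)| = -21.12 dB


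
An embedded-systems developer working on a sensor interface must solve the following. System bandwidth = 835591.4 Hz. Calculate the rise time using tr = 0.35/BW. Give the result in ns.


Rise time from bandwidth relationship:
tr = 0.35 / BW
   = 0.35 / 835591.4
   = 4.188650099e-07 s
   = 418.865 ns

418.865 ns


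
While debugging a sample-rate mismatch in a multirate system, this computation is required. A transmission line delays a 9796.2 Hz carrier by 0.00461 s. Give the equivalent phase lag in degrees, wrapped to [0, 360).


Phase shift from frequency and time delay:
phi = 360 * f * t_delay
    = 360 * 9796.2 * 0.00461
    = 16257.77 degrees
    mod 360 = 57.77 degrees

57.77 degrees


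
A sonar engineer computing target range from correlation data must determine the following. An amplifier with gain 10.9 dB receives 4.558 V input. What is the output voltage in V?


Output voltage from dB gain:
V_out = V_in * 10^(gain_dB / 20)
      = 4.558 * 10^(10.9 / 20)
      = 4.558 * 3.507519
      = 15.9873 V

15.9873 V


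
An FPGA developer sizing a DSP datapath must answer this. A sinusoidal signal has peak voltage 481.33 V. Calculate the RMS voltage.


RMS voltage for a sinusoidal waveform:
V_rms = V_peak / sqrt(2)
      = 481.33 / 1.414214
      = 340.352 V

340.352 V


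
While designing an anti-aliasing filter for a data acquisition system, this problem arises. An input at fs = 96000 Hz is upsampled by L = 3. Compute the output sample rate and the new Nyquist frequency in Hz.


Step 1 — output sample rate after interpolation by L:
fs_out = L * fs_in = 3 * 96000 = 288000 Hz

Step 2 — Nyquist frequency of the output stream:
f_Nyq = fs_out / 2 = 288000 / 2 = 144000.0 Hz

fs_out = 288000 Hz; f_Nyquist = 144000.0 Hz


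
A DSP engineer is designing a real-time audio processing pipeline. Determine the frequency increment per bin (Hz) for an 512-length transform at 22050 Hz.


DFT frequency resolution:
df = fs / N
   = 22050 / 512
   = 43.0664 Hz

43.0664 Hz


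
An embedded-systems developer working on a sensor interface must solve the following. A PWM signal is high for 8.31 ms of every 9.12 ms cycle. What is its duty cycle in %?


Duty cycle as a percentage:
DC = (t_on / T) * 100
   = (8.31 / 9.12) * 100
   = 0.911184 * 100
   = 91.12 %

91.12 %


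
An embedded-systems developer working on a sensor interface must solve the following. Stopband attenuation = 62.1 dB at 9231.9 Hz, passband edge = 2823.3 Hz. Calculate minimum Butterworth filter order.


Butterworth filter order formula:
n = log10(10^(A/10) - 1) / (2 * log10(f_stop/f_pass))
10^(62.1/10) - 1 = 1621809.0974
f_stop/f_pass = 9231.9 / 2823.3 = 3.2699
n = 6.0346 -> ceil = 7

7


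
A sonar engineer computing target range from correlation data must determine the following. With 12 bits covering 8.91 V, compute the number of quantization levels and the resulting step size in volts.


Step 1 — number of quantization levels:
L = 2^N = 2^12 = 4096

Step 2 — LSB step size:
delta = Vfs / L
      = 8.91 / 4096
      = 0.00217529 V

Levels = 4096; step size = 0.00217529 V


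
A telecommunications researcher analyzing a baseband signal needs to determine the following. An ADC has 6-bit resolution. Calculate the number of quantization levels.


Number of quantization levels = 2^N
= 2^6
= 64

64


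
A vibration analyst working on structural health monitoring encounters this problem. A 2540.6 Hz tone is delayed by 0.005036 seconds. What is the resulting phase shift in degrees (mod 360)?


Phase shift from frequency and time delay:
phi = 360 * f * t_delay
    = 360 * 2540.6 * 0.005036
    = 4606.01 degrees
    mod 360 = 286.01 degrees

286.01 degrees


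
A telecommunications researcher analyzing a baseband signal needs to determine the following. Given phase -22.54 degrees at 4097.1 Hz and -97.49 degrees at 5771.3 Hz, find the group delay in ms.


Group delay from phase difference:
tau = -d(phi)/d(omega)
d(phi) = -74.95 deg = -1.308124 rad
d(omega) = 2*pi*(5771.3 - 4097.1) = 10519.3088 rad/s
tau = -(-1.308124) / 10519.3088
    = 0.1244 ms

0.1244 ms


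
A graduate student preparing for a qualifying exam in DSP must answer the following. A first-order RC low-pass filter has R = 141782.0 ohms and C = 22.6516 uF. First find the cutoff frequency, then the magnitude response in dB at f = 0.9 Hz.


Step 1 — cutoff frequency:
fc = 1 / (2*pi*R*C)
C = 22.6516 uF = 2.26516e-05 F
fc = 1 / (2*pi*141782.0*2.26516e-05)
   = 0.0495564 Hz

Step 2 — magnitude at f = 0.9 Hz:
|H(f)| = 1 / sqrt(1 + (f/fc)^2)
f/fc = 0.9 / 0.0495564 = 18.161126
|H| = 1 / sqrt(1 + 329.826498) = 0.0549794
|H|_dB = 20*log10(0.0549794) = -25.2 dB

fc = 0.0495564 Hz; |H(0.9 Hz)| = -25.2 dB


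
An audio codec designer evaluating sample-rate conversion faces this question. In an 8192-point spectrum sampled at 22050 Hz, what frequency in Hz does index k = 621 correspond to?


Frequency of DFT bin k:
f_k = k * fs / N
    = 621 * 22050 / 8192
    = 13693050 / 8192
    = 1671.515 Hz

1671.515 Hz


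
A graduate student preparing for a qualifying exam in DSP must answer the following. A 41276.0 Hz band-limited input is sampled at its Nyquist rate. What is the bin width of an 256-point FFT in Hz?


Step 1 — Nyquist sampling rate:
fs = 2 * fmax = 2 * 41276.0 = 82552.0 Hz

Step 2 — DFT bin spacing:
df = fs / N = 82552.0 / 256 = 322.4688 Hz

322.4688 Hz


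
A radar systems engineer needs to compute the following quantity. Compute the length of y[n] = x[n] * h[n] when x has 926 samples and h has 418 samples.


Linear convolution output length:
L = N + M - 1
  = 926 + 418 - 1
  = 1343 samples

1343


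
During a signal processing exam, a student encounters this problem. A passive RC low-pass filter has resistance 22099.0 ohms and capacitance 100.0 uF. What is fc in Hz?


Cutoff frequency of a first-order RC filter:
fc = 1 / (2 * pi * R * C)
C = 100.0 uF = 0.0001 F
fc = 1 / (2 * pi * 22099.0 * 0.0001)
   = 1 / 13.885211210336
   = 0.072019 Hz

0.072019 Hz


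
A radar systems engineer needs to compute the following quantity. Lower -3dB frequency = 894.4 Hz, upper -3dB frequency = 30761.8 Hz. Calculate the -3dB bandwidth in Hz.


Bandwidth is the difference of -3dB frequencies:
BW = f_high - f_low
   = 30761.8 - 894.4
   = 29867.4 Hz

29867.4 Hz


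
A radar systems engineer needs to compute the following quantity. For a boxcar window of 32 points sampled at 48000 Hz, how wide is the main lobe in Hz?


Main lobe width for a rectangular window:
Width = 2 * fs / N
      = 2 * 48000 / 32
      = 96000 / 32
      = 3000.0 Hz

3000.0 Hz


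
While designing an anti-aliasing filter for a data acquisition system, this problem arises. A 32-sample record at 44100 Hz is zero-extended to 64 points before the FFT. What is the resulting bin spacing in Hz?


Frequency resolution after zero-padding:
N_padded = 32 * 2 = 64
df = fs / N_padded
   = 44100 / 64
   = 689.0625 Hz

689.0625 Hz


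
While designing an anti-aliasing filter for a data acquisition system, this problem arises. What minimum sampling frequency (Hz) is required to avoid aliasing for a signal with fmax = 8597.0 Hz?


The Nyquist rate is twice the maximum frequency component.
fs_min = 2 * fmax
      = 2 * 8597.0
      = 17194.0 Hz

17194.0


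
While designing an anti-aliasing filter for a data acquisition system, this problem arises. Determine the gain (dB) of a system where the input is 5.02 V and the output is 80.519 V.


Voltage gain in dB:
G = 20 * log10(Vout / Vin)
  = 20 * log10(80.519 / 5.02)
  = 20 * log10(16.039641)
  = 20 * 1.205195
  = 24.1 dB

24.1 dB


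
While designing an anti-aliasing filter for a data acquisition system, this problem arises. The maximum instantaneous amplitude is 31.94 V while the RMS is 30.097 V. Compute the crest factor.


Crest factor is the ratio of peak to RMS:
CF = V_peak / V_rms
   = 31.94 / 30.097
   = 1.0612

1.0612


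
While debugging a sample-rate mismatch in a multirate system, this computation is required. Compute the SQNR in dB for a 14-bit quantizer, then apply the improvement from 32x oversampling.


Step 1 — baseline SQNR at Nyquist:
SQNR_base = 6.02*N + 1.76
          = 6.02*14 + 1.76
          = 86.04 dB

Step 2 — oversampling processing gain:
G = 10*log10(OSR) = 10*log10(32) = 15.05 dB

Step 3 — total:
SQNR_total = 86.04 + 15.05 = 101.09 dB

Base SQNR = 86.04 dB; oversampled SQNR = 101.09 dB


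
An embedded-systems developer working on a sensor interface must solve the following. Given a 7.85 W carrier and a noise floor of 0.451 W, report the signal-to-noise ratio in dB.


SNR in decibels:
SNR = 10 * log10(Ps / Pn)
    = 10 * log10(7.85 / 0.451)
    = 10 * log10(17.4058)
    = 10 * 1.2407
    = 12.41 dB

12.41 dB


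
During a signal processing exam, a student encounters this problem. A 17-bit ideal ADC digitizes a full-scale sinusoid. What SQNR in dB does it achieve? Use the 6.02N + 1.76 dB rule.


Theoretical SNR for a full-scale sinusoid:
SNR = 6.02 * N + 1.76
    = 6.02 * 17 + 1.76
    = 102.34 + 1.76
    = 104.1 dB

104.1 dB


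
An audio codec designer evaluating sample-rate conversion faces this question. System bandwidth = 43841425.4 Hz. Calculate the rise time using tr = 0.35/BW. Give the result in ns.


Rise time from bandwidth relationship:
tr = 0.35 / BW
   = 0.35 / 43841425.4
   = 7.983317075e-09 s
   = 7.9833 ns

7.9833 ns


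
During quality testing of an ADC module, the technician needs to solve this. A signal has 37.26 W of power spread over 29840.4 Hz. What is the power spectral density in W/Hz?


Power spectral density:
PSD = P / BW
    = 37.26 / 29840.4
    = 0.00124864 W/Hz

0.00124864 W/Hz


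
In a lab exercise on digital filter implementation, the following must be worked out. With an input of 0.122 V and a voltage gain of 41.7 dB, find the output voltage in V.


Output voltage from dB gain:
V_out = V_in * 10^(gain_dB / 20)
      = 0.122 * 10^(41.7 / 20)
      = 0.122 * 121.6186
      = 14.8375 V

14.8375 V


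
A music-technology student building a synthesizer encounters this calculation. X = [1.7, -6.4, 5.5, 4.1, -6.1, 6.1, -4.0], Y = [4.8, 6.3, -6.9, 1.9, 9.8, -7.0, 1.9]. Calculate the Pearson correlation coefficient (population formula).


Pearson correlation coefficient (population):
r = cov(X,Y) / (std(X) * std(Y))
Mean X = 0.1286, Mean Y = 1.5429
Cov(X,Y) = -24.826939
Std(X) = 5.088001, Std(Y) = 5.927384
r = -0.8232

-0.8232


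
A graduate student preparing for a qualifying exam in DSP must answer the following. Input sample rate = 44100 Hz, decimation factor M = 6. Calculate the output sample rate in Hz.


Decimation reduces the sample rate:
fs_out = fs_in / M
       = 44100 / 6
       = 7350.0 Hz

7350.0 Hz


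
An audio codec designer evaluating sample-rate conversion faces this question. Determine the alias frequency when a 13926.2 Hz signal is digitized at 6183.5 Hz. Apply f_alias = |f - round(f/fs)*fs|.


Compute the nearest integer multiple of fs to the signal:
n = round(13926.2 / 6183.5) = 2
f_alias = |13926.2 - 2 * 6183.5|
        = |13926.2 - 12367.0|
        = 1559.2 Hz

1559.2


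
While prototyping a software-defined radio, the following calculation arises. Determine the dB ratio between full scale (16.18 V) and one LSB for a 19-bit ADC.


Dynamic range from full-scale to LSB:
V_min = V_max / 2^bits = 16.18 / 2^19
DR = 20 * log10(V_max / V_min)
   = 20 * log10(2^19)
   = 20 * 19 * log10(2)
   = 114.39 dB

114.39 dB


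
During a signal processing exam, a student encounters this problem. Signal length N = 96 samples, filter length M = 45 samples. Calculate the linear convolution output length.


Linear convolution output length:
L = N + M - 1
  = 96 + 45 - 1
  = 140 samples

140


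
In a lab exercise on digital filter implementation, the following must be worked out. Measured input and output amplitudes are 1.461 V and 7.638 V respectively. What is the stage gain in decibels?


Voltage gain in dB:
G = 20 * log10(Vout / Vin)
  = 20 * log10(7.638 / 1.461)
  = 20 * log10(5.227926)
  = 20 * 0.718329
  = 14.37 dB

14.37 dB


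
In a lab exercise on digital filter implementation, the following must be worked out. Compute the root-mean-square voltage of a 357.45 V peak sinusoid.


RMS voltage for a sinusoidal waveform:
V_rms = V_peak / sqrt(2)
      = 357.45 / 1.414214
      = 252.755 V

252.755 V


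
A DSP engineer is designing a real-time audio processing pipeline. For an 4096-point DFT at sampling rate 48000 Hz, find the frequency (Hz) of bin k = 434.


Frequency of DFT bin k:
f_k = k * fs / N
    = 434 * 48000 / 4096
    = 20832000 / 4096
    = 5085.938 Hz

5085.938 Hz


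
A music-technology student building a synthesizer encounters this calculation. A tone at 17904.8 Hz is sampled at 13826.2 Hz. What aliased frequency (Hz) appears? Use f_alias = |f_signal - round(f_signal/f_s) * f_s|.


Compute the nearest integer multiple of fs to the signal:
n = round(17904.8 / 13826.2) = 1
f_alias = |17904.8 - 1 * 13826.2|
        = |17904.8 - 13826.2|
        = 4078.6 Hz

4078.6


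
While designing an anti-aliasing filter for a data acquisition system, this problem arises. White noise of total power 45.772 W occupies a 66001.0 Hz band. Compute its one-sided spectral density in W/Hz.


Power spectral density:
PSD = P / BW
    = 45.772 / 66001.0
    = 0.0006935 W/Hz

0.0006935 W/Hz


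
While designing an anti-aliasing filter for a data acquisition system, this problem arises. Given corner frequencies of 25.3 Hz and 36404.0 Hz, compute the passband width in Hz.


Bandwidth is the difference of -3dB frequencies:
BW = f_high - f_low
   = 36404.0 - 25.3
   = 36378.7 Hz

36378.7 Hz


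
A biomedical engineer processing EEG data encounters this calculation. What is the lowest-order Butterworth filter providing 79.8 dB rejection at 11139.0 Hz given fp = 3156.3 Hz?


Butterworth filter order formula:
n = log10(10^(A/10) - 1) / (2 * log10(f_stop/f_pass))
10^(79.8/10) - 1 = 95499257.6021
f_stop/f_pass = 11139.0 / 3156.3 = 3.5291
n = 7.2854 -> ceil = 8

8


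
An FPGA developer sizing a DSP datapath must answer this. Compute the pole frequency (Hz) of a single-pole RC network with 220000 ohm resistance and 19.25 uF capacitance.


Cutoff frequency of a first-order RC filter:
fc = 1 / (2 * pi * R * C)
C = 19.25 uF = 1.925e-05 F
fc = 1 / (2 * pi * 220000 * 1.925e-05)
   = 1 / 26.609289775906
   = 0.037581 Hz

0.037581 Hz


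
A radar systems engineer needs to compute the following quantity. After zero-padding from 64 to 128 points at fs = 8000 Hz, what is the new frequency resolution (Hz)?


Frequency resolution after zero-padding:
N_padded = 64 * 2 = 128
df = fs / N_padded
   = 8000 / 128
   = 62.5 Hz

62.5 Hz


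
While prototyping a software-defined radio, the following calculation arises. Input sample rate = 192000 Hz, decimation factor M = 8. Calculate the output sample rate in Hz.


Decimation reduces the sample rate:
fs_out = fs_in / M
       = 192000 / 8
       = 24000.0 Hz

24000.0 Hz


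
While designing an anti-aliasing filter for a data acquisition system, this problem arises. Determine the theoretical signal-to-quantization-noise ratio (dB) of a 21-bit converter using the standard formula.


Theoretical SNR for a full-scale sinusoid:
SNR = 6.02 * N + 1.76
    = 6.02 * 21 + 1.76
    = 126.42 + 1.76
    = 128.18 dB

128.18 dB


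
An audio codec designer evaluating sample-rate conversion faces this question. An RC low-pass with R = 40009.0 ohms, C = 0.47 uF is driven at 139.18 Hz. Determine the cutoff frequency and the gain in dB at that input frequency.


Step 1 — cutoff frequency:
fc = 1 / (2*pi*R*C)
C = 0.47 uF = 4.7e-07 F
fc = 1 / (2*pi*40009.0*4.7e-07)
   = 8.46378 Hz

Step 2 — magnitude at f = 139.18 Hz:
|H(f)| = 1 / sqrt(1 + (f/fc)^2)
f/fc = 139.18 / 8.46378 = 16.444189
|H| = 1 / sqrt(1 + 270.411352) = 0.0606996
|H|_dB = 20*log10(0.0606996) = -24.34 dB

fc = 8.46378 Hz; |H(139.18 Hz)| = -24.34 dB


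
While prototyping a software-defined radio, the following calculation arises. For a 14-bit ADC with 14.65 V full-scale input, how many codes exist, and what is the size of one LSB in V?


Step 1 — number of quantization levels:
L = 2^N = 2^14 = 16384

Step 2 — LSB step size:
delta = Vfs / L
      = 14.65 / 16384
      = 0.00089417 V

Levels = 16384; step size = 0.00089417 V


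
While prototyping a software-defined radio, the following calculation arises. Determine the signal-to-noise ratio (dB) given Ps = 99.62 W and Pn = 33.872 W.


SNR in decibels:
SNR = 10 * log10(Ps / Pn)
    = 10 * log10(99.62 / 33.872)
    = 10 * log10(2.9411)
    = 10 * 0.4685
    = 4.69 dB

4.69 dB


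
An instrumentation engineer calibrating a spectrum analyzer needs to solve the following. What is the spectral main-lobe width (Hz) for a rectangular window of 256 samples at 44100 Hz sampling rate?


Main lobe width for a rectangular window:
Width = 2 * fs / N
      = 2 * 44100 / 256
      = 88200 / 256
      = 344.531 Hz

344.531 Hz


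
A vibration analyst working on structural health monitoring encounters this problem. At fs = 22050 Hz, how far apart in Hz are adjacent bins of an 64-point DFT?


DFT frequency resolution:
df = fs / N
   = 22050 / 64
   = 344.5312 Hz

344.5312 Hz


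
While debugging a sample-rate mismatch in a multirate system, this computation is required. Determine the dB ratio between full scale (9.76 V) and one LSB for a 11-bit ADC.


Dynamic range from full-scale to LSB:
V_min = V_max / 2^bits = 9.76 / 2^11
DR = 20 * log10(V_max / V_min)
   = 20 * log10(2^11)
   = 20 * 11 * log10(2)
   = 66.23 dB

66.23 dB


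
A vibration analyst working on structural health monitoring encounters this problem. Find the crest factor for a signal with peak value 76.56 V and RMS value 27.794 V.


Crest factor is the ratio of peak to RMS:
CF = V_peak / V_rms
   = 76.56 / 27.794
   = 2.7546

2.7546


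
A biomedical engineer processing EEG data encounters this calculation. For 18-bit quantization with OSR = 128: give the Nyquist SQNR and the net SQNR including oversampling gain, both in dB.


Step 1 — baseline SQNR at Nyquist:
SQNR_base = 6.02*N + 1.76
          = 6.02*18 + 1.76
          = 110.12 dB

Step 2 — oversampling processing gain:
G = 10*log10(OSR) = 10*log10(128) = 21.07 dB

Step 3 — total:
SQNR_total = 110.12 + 21.07 = 131.19 dB

Base SQNR = 110.12 dB; oversampled SQNR = 131.19 dB


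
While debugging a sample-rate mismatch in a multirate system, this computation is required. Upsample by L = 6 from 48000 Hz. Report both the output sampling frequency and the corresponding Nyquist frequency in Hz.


Step 1 — output sample rate after interpolation by L:
fs_out = L * fs_in = 6 * 48000 = 288000 Hz

Step 2 — Nyquist frequency of the output stream:
f_Nyq = fs_out / 2 = 288000 / 2 = 144000.0 Hz

fs_out = 288000 Hz; f_Nyquist = 144000.0 Hz


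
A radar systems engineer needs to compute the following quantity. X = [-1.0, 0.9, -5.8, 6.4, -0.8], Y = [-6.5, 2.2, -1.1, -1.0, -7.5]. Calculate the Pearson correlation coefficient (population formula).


Pearson correlation coefficient (population):
r = cov(X,Y) / (std(X) * std(Y))
Mean X = -0.06, Mean Y = -2.78
Cov(X,Y) = 2.7252
Std(X) = 3.925099, Std(Y) = 3.658087
r = 0.1898

0.1898


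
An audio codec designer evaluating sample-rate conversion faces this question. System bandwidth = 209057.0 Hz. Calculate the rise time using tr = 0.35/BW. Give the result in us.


Rise time from bandwidth relationship:
tr = 0.35 / BW
   = 0.35 / 209057.0
   = 1.674184553e-06 s
   = 1.6742 us

1.6742 us


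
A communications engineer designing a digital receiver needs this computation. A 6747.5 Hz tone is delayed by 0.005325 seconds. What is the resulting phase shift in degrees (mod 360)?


Phase shift from frequency and time delay:
phi = 360 * f * t_delay
    = 360 * 6747.5 * 0.005325
    = 12934.96 degrees
    mod 360 = 334.96 degrees

334.96 degrees


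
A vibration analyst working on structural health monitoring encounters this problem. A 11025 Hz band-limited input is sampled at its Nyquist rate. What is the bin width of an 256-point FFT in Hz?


Step 1 — Nyquist sampling rate:
fs = 2 * fmax = 2 * 11025 = 22050 Hz

Step 2 — DFT bin spacing:
df = fs / N = 22050 / 256 = 86.1328 Hz

86.1328 Hz


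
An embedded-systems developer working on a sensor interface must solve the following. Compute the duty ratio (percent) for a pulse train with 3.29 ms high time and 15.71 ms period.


Duty cycle as a percentage:
DC = (t_on / T) * 100
   = (3.29 / 15.71) * 100
   = 0.209421 * 100
   = 20.94 %

20.94 %


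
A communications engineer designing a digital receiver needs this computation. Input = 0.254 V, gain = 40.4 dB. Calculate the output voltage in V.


Output voltage from dB gain:
V_out = V_in * 10^(gain_dB / 20)
      = 0.254 * 10^(40.4 / 20)
      = 0.254 * 104.712855
      = 26.5971 V

26.5971 V


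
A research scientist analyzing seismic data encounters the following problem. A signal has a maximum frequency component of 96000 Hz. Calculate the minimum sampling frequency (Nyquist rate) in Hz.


The Nyquist rate is twice the maximum frequency component.
fs_min = 2 * fmax
      = 2 * 96000
      = 192000 Hz

192000


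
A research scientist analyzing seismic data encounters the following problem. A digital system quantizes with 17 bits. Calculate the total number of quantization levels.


Number of quantization levels = 2^N
= 2^17
= 131072

131072


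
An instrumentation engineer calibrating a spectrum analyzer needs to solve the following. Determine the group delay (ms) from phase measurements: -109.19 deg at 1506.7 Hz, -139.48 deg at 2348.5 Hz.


Group delay from phase difference:
tau = -d(phi)/d(omega)
d(phi) = -30.29 deg = -0.52866 rad
d(omega) = 2*pi*(2348.5 - 1506.7) = 5289.1854 rad/s
tau = -(-0.52866) / 5289.1854
    = 0.1 ms

0.1 ms


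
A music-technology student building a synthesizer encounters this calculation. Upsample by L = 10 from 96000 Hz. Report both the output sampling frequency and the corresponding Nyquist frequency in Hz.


Step 1 — output sample rate after interpolation by L:
fs_out = L * fs_in = 10 * 96000 = 960000 Hz

Step 2 — Nyquist frequency of the output stream:
f_Nyq = fs_out / 2 = 960000 / 2 = 480000.0 Hz

fs_out = 960000 Hz; f_Nyquist = 480000.0 Hz


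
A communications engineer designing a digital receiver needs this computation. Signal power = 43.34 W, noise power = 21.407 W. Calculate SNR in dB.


SNR in decibels:
SNR = 10 * log10(Ps / Pn)
    = 10 * log10(43.34 / 21.407)
    = 10 * log10(2.0246)
    = 10 * 0.3063
    = 3.06 dB

3.06 dB


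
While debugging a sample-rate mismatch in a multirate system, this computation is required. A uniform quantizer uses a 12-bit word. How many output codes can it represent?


Number of quantization levels = 2^N
= 2^12
= 4096

4096


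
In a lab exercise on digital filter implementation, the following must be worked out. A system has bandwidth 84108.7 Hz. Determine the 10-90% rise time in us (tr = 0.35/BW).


Rise time from bandwidth relationship:
tr = 0.35 / BW
   = 0.35 / 84108.7
   = 4.16128177e-06 s
   = 4.1613 us

4.1613 us
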